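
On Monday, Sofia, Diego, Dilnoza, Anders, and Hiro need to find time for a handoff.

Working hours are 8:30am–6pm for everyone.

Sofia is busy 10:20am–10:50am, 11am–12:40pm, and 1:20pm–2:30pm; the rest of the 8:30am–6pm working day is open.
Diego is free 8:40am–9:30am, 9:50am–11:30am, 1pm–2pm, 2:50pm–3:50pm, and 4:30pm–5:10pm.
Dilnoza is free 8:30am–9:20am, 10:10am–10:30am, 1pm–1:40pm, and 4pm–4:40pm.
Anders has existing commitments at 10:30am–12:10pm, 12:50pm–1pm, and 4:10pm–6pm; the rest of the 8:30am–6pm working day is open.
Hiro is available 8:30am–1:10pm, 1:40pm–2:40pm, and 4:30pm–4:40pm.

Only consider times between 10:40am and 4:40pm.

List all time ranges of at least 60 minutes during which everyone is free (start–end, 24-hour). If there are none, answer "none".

none

Sofia free within 08:30–18:00: 08:30–10:20, 10:50–11:00, 12:40–13:20, 14:30–18:00.
Anders free within 08:30–18:00: 08:30–10:30, 12:10–12:50, 13:00–16:10.
Sofia ∩ Diego: 08:40–09:30, 09:50–10:20, 10:50–11:00, 13:00–13:20, 14:50–15:50, 16:30–17:10.
Sofia ∩ Diego ∩ Dilnoza: 08:40–09:20, 10:10–10:20, 13:00–13:20, 16:30–16:40.
Sofia ∩ Diego ∩ Dilnoza ∩ Anders: 08:40–09:20, 10:10–10:20, 13:00–13:20.
Sofia ∩ Diego ∩ Dilnoza ∩ Anders ∩ Hiro: 08:40–09:20, 10:10–10:20, 13:00–13:10.
Restricted to 10:40–16:40: 13:00–13:10.
Windows ≥ 60 min: (none).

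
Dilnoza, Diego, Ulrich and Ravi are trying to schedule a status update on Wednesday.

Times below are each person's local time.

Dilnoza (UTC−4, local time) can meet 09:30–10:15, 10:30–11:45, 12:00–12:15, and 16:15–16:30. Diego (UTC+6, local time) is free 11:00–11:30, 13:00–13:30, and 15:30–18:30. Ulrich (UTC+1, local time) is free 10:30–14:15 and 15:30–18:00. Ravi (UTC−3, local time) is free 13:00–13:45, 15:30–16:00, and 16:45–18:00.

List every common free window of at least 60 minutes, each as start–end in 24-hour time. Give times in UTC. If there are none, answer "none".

none

Dilnoza → UTC: 13:30–14:15, 14:30–15:45, 16:00–16:15, 20:15–20:30.
Diego → UTC: 05:00–05:30, 07:00–07:30, 09:30–12:30.
Ulrich → UTC: 09:30–13:15, 14:30–17:00.
Ravi → UTC: 16:00–16:45, 18:30–19:00, 19:45–21:00.
Dilnoza ∩ Diego: (none).
Dilnoza ∩ Diego ∩ Ulrich: (none).
Dilnoza ∩ Diego ∩ Ulrich ∩ Ravi: (none).
Windows ≥ 60 min: (none).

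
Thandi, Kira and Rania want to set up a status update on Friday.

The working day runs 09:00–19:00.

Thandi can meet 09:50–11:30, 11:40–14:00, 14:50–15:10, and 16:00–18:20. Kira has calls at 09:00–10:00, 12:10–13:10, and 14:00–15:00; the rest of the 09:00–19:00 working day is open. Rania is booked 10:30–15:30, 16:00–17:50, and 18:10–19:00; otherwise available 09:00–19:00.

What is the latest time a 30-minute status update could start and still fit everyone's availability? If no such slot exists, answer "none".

Kira free within 09:00–19:00: 10:00–12:10, 13:10–14:00, 15:00–19:00.
Rania free within 09:00–19:00: 09:00–10:30, 15:30–16:00, 17:50–18:10.
Thandi ∩ Kira: 10:00–11:30, 11:40–12:10, 13:10–14:00, 15:00–15:10, 16:00–18:20.
Thandi ∩ Kira ∩ Rania: 10:00–10:30, 17:50–18:10.
Windows ≥ 30 min: 10:00–10:30.
Latest start in the last window 10:00–10:30 is 10:30 − 30 min = 10:00.

10:00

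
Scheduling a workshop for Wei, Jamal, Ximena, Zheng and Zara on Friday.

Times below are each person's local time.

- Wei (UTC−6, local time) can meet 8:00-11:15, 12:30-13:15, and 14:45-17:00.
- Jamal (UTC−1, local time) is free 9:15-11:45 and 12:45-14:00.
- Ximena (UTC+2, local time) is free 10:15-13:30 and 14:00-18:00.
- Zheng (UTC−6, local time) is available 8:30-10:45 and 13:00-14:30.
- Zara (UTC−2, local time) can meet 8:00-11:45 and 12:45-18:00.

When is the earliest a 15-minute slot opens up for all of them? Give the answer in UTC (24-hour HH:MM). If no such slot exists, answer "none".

Wei → UTC: 14:00–17:15, 18:30–19:15, 20:45–23:00.
Jamal → UTC: 10:15–12:45, 13:45–15:00.
Ximena → UTC: 08:15–11:30, 12:00–16:00.
Zheng → UTC: 14:30–16:45, 19:00–20:30.
Zara → UTC: 10:00–13:45, 14:45–20:00.
Wei ∩ Jamal: 14:00–15:00.
Wei ∩ Jamal ∩ Ximena: 14:00–15:00.
Wei ∩ Jamal ∩ Ximena ∩ Zheng: 14:30–15:00.
Wei ∩ Jamal ∩ Ximena ∩ Zheng ∩ Zara: 14:45–15:00.
Windows ≥ 15 min: 14:45–15:00.
Earliest such window starts at 14:45.

14:45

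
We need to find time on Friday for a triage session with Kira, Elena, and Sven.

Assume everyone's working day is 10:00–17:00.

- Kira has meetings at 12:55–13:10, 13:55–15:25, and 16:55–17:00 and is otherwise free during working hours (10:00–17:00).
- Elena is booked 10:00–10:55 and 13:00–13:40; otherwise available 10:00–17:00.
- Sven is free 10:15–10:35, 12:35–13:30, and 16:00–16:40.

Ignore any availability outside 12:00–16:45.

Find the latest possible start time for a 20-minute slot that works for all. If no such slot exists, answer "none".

16:20

Kira free within 10:00–17:00: 10:00–12:55, 13:10–13:55, 15:25–16:55.
Elena free within 10:00–17:00: 10:55–13:00, 13:40–17:00.
Kira ∩ Elena: 10:55–12:55, 13:40–13:55, 15:25–16:55.
Kira ∩ Elena ∩ Sven: 12:35–12:55, 16:00–16:40.
Restricted to 12:00–16:45: 12:35–12:55, 16:00–16:40.
Windows ≥ 20 min: 12:35–12:55, 16:00–16:40.
Latest start in the last window 16:00–16:40 is 16:40 − 20 min = 16:20.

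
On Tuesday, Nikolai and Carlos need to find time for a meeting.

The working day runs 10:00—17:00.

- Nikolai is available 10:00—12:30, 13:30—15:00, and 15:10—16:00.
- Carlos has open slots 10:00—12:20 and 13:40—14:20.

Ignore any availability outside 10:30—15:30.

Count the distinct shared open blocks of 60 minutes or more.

1

Nikolai ∩ Carlos: 10:00–12:20, 13:40–14:20.
Restricted to 10:30–15:30: 10:30–12:20, 13:40–14:20.
Windows ≥ 60 min: 10:30–12:20.
That's 1 window.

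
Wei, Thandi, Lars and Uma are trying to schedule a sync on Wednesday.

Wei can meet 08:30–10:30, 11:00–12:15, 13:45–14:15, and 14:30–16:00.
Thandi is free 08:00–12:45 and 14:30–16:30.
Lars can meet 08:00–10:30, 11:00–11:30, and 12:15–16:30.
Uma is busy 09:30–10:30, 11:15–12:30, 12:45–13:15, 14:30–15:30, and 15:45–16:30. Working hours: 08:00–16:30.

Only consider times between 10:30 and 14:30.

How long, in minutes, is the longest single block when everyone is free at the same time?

Uma free within 08:00–16:30: 08:00–09:30, 10:30–11:15, 12:30–12:45, 13:15–14:30, 15:30–15:45.
Wei ∩ Thandi: 08:30–10:30, 11:00–12:15, 14:30–16:00.
Wei ∩ Thandi ∩ Lars: 08:30–10:30, 11:00–11:30, 14:30–16:00.
Wei ∩ Thandi ∩ Lars ∩ Uma: 08:30–09:30, 11:00–11:15, 15:30–15:45.
Restricted to 10:30–14:30: 11:00–11:15.
Single common window of 15 minutes.

15 minutes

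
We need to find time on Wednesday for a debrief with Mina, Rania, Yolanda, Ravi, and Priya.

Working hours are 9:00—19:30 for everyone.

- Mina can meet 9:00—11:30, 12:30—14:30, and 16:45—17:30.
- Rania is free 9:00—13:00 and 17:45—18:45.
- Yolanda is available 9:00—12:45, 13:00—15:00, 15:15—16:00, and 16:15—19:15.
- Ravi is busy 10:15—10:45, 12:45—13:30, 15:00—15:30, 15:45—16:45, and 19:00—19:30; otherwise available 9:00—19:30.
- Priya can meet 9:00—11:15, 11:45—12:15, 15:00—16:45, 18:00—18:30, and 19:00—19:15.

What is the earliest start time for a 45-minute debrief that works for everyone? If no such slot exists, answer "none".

Ravi free within 09:00–19:30: 09:00–10:15, 10:45–12:45, 13:30–15:00, 15:30–15:45, 16:45–19:00.
Mina ∩ Rania: 09:00–11:30, 12:30–13:00.
Mina ∩ Rania ∩ Yolanda: 09:00–11:30, 12:30–12:45.
Mina ∩ Rania ∩ Yolanda ∩ Ravi: 09:00–10:15, 10:45–11:30, 12:30–12:45.
Mina ∩ Rania ∩ Yolanda ∩ Ravi ∩ Priya: 09:00–10:15, 10:45–11:15.
Windows ≥ 45 min: 09:00–10:15.
Earliest such window starts at 09:00.

09:00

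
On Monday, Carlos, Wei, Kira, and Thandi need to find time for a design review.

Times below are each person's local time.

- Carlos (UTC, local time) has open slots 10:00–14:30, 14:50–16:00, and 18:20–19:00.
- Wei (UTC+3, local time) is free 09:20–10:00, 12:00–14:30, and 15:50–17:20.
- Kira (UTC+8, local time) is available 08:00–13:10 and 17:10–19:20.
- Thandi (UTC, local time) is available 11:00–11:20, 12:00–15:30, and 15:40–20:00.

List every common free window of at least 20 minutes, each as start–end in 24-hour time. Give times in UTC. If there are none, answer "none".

11:00–11:20

Carlos → UTC: 10:00–14:30, 14:50–16:00, 18:20–19:00.
Wei → UTC: 06:20–07:00, 09:00–11:30, 12:50–14:20.
Kira → UTC: 00:00–05:10, 09:10–11:20.
Thandi → UTC: 11:00–11:20, 12:00–15:30, 15:40–20:00.
Carlos ∩ Wei: 10:00–11:30, 12:50–14:20.
Carlos ∩ Wei ∩ Kira: 10:00–11:20.
Carlos ∩ Wei ∩ Kira ∩ Thandi: 11:00–11:20.
Windows ≥ 20 min: 11:00–11:20.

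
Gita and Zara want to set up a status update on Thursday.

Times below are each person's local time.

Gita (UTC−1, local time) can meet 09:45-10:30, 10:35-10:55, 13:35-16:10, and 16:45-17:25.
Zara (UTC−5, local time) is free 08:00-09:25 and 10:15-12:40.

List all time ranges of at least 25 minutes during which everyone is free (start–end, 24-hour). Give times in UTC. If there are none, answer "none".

15:15–17:10

Gita → UTC: 10:45–11:30, 11:35–11:55, 14:35–17:10, 17:45–18:25.
Zara → UTC: 13:00–14:25, 15:15–17:40.
Gita ∩ Zara: 15:15–17:10.
Windows ≥ 25 min: 15:15–17:10.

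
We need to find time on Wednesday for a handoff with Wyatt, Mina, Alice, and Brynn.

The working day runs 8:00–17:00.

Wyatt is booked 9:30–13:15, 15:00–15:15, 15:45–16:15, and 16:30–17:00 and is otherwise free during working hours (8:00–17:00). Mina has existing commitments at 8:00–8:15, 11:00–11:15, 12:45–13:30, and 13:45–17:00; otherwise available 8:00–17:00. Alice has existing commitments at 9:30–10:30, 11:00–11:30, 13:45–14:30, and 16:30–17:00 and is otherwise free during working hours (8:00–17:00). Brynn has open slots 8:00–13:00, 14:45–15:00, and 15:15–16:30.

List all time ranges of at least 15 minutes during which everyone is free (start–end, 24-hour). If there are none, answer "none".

08:15–09:30

Wyatt free within 08:00–17:00: 08:00–09:30, 13:15–15:00, 15:15–15:45, 16:15–16:30.
Mina free within 08:00–17:00: 08:15–11:00, 11:15–12:45, 13:30–13:45.
Alice free within 08:00–17:00: 08:00–09:30, 10:30–11:00, 11:30–13:45, 14:30–16:30.
Wyatt ∩ Mina: 08:15–09:30, 13:30–13:45.
Wyatt ∩ Mina ∩ Alice: 08:15–09:30, 13:30–13:45.
Wyatt ∩ Mina ∩ Alice ∩ Brynn: 08:15–09:30.
Windows ≥ 15 min: 08:15–09:30.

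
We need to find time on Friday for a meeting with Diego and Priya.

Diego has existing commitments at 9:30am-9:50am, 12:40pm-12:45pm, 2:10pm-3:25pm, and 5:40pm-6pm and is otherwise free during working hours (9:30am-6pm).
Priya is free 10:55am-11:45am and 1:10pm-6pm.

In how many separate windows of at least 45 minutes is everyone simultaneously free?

3

Diego free within 09:30–18:00: 09:50–12:40, 12:45–14:10, 15:25–17:40.
Diego ∩ Priya: 10:55–11:45, 13:10–14:10, 15:25–17:40.
Windows ≥ 45 min: 10:55–11:45, 13:10–14:10, 15:25–17:40.
That's 3 windows.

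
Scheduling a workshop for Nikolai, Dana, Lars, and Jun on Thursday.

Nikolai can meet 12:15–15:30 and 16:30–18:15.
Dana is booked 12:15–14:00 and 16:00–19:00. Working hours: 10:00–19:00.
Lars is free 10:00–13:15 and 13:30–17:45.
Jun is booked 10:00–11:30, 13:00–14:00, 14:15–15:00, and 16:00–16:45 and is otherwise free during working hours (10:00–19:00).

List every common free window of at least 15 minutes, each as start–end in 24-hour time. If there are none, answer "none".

Dana free within 10:00–19:00: 10:00–12:15, 14:00–16:00.
Jun free within 10:00–19:00: 11:30–13:00, 14:00–14:15, 15:00–16:00, 16:45–19:00.
Nikolai ∩ Dana: 14:00–15:30.
Nikolai ∩ Dana ∩ Lars: 14:00–15:30.
Nikolai ∩ Dana ∩ Lars ∩ Jun: 14:00–14:15, 15:00–15:30.
Windows ≥ 15 min: 14:00–14:15, 15:00–15:30.

14:00–14:15, 15:00–15:30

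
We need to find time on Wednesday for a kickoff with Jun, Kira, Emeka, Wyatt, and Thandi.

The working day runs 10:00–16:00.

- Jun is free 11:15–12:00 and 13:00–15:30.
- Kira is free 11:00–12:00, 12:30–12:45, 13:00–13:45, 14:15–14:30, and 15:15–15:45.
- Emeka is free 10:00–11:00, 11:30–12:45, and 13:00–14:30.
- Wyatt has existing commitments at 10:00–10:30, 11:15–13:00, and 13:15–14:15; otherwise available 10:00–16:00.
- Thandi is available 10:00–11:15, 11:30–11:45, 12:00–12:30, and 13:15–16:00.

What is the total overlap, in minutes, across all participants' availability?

15 minutes

Wyatt free within 10:00–16:00: 10:30–11:15, 13:00–13:15, 14:15–16:00.
Jun ∩ Kira: 11:15–12:00, 13:00–13:45, 14:15–14:30, 15:15–15:30.
Jun ∩ Kira ∩ Emeka: 11:30–12:00, 13:00–13:45, 14:15–14:30.
Jun ∩ Kira ∩ Emeka ∩ Wyatt: 13:00–13:15, 14:15–14:30.
Jun ∩ Kira ∩ Emeka ∩ Wyatt ∩ Thandi: 14:15–14:30.
Total common minutes: 15.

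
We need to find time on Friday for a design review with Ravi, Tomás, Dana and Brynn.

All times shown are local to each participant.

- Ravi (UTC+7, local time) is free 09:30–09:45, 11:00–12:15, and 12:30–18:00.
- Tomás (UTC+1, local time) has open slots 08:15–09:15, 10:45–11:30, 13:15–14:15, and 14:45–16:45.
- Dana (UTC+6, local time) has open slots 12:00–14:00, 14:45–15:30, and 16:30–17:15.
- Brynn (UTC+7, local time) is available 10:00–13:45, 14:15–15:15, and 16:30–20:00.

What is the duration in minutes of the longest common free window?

45 minutes

Ravi → UTC: 02:30–02:45, 04:00–05:15, 05:30–11:00.
Tomás → UTC: 07:15–08:15, 09:45–10:30, 12:15–13:15, 13:45–15:45.
Dana → UTC: 06:00–08:00, 08:45–09:30, 10:30–11:15.
Brynn → UTC: 03:00–06:45, 07:15–08:15, 09:30–13:00.
Ravi ∩ Tomás: 07:15–08:15, 09:45–10:30.
Ravi ∩ Tomás ∩ Dana: 07:15–08:00.
Ravi ∩ Tomás ∩ Dana ∩ Brynn: 07:15–08:00.
Single common window of 45 minutes.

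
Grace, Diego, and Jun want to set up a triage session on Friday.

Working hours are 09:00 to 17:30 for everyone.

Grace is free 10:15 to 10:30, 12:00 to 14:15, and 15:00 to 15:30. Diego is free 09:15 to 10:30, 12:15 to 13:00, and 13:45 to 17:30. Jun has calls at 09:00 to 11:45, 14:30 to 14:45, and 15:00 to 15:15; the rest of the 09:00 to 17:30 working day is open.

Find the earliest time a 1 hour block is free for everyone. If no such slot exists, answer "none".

none

Jun free within 09:00–17:30: 11:45–14:30, 14:45–15:00, 15:15–17:30.
Grace ∩ Diego: 10:15–10:30, 12:15–13:00, 13:45–14:15, 15:00–15:30.
Grace ∩ Diego ∩ Jun: 12:15–13:00, 13:45–14:15, 15:15–15:30.
Windows ≥ 60 min: (none).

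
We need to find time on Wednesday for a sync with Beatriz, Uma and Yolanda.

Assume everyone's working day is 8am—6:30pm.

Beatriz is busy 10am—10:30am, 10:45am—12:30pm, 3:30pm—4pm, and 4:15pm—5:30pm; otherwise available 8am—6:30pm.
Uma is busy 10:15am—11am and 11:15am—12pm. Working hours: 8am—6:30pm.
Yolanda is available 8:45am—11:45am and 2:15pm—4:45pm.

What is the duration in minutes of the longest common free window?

Beatriz free within 08:00–18:30: 08:00–10:00, 10:30–10:45, 12:30–15:30, 16:00–16:15, 17:30–18:30.
Uma free within 08:00–18:30: 08:00–10:15, 11:00–11:15, 12:00–18:30.
Beatriz ∩ Uma: 08:00–10:00, 12:30–15:30, 16:00–16:15, 17:30–18:30.
Beatriz ∩ Uma ∩ Yolanda: 08:45–10:00, 14:15–15:30, 16:00–16:15.
Common window lengths: 75, 75, 15 min; longest is 75.

75 minutes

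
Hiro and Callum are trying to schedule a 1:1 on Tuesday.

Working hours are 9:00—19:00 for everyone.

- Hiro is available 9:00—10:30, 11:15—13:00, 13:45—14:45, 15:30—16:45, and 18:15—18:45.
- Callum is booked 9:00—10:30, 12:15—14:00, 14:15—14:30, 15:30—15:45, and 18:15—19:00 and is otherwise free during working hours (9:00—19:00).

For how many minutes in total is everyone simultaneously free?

Callum free within 09:00–19:00: 10:30–12:15, 14:00–14:15, 14:30–15:30, 15:45–18:15.
Hiro ∩ Callum: 11:15–12:15, 14:00–14:15, 14:30–14:45, 15:45–16:45.
Total common minutes: 60 + 15 + 15 + 60 = 150.

150 minutes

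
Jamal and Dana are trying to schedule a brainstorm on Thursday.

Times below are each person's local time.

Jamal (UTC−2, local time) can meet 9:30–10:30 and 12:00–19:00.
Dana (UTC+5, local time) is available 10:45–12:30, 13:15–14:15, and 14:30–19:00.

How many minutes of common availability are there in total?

Jamal → UTC: 11:30–12:30, 14:00–21:00.
Dana → UTC: 05:45–07:30, 08:15–09:15, 09:30–14:00.
Jamal ∩ Dana: 11:30–12:30.
Total common minutes: 60.

60 minutes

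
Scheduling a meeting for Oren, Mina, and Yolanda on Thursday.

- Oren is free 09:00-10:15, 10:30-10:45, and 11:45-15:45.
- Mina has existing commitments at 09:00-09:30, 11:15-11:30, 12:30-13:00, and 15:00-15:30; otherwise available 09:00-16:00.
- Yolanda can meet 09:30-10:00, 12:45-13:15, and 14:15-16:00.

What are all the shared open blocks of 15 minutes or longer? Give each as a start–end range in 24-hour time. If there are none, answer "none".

09:30–10:00, 13:00–13:15, 14:15–15:00, 15:30–15:45

Mina free within 09:00–16:00: 09:30–11:15, 11:30–12:30, 13:00–15:00, 15:30–16:00.
Oren ∩ Mina: 09:30–10:15, 10:30–10:45, 11:45–12:30, 13:00–15:00, 15:30–15:45.
Oren ∩ Mina ∩ Yolanda: 09:30–10:00, 13:00–13:15, 14:15–15:00, 15:30–15:45.
Windows ≥ 15 min: 09:30–10:00, 13:00–13:15, 14:15–15:00, 15:30–15:45.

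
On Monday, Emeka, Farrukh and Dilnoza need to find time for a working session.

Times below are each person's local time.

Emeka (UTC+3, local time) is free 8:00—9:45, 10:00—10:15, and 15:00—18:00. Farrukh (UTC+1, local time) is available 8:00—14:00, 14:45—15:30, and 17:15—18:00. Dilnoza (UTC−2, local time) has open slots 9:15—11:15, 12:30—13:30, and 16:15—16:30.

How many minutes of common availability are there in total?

Emeka → UTC: 05:00–06:45, 07:00–07:15, 12:00–15:00.
Farrukh → UTC: 07:00–13:00, 13:45–14:30, 16:15–17:00.
Dilnoza → UTC: 11:15–13:15, 14:30–15:30, 18:15–18:30.
Emeka ∩ Farrukh: 07:00–07:15, 12:00–13:00, 13:45–14:30.
Emeka ∩ Farrukh ∩ Dilnoza: 12:00–13:00.
Total common minutes: 60.

60 minutes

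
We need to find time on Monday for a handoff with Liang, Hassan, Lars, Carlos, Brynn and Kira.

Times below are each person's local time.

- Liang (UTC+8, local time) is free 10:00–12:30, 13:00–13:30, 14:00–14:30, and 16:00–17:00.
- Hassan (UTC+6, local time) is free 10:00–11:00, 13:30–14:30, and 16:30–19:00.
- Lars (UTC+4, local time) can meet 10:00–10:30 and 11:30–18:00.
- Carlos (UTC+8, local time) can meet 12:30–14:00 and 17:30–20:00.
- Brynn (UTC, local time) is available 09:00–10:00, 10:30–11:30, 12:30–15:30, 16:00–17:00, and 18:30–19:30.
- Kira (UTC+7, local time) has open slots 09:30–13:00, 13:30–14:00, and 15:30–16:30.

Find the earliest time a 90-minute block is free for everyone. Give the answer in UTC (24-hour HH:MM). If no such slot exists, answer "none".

Liang → UTC: 02:00–04:30, 05:00–05:30, 06:00–06:30, 08:00–09:00.
Hassan → UTC: 04:00–05:00, 07:30–08:30, 10:30–13:00.
Lars → UTC: 06:00–06:30, 07:30–14:00.
Carlos → UTC: 04:30–06:00, 09:30–12:00.
Brynn → UTC: 09:00–10:00, 10:30–11:30, 12:30–15:30, 16:00–17:00, 18:30–19:30.
Kira → UTC: 02:30–06:00, 06:30–07:00, 08:30–09:30.
Liang ∩ Hassan: 04:00–04:30, 08:00–08:30.
Liang ∩ Hassan ∩ Lars: 08:00–08:30.
Liang ∩ Hassan ∩ Lars ∩ Carlos: (none).
Liang ∩ Hassan ∩ Lars ∩ Carlos ∩ Brynn: (none).
Liang ∩ Hassan ∩ Lars ∩ Carlos ∩ Brynn ∩ Kira: (none).
Windows ≥ 90 min: (none).

none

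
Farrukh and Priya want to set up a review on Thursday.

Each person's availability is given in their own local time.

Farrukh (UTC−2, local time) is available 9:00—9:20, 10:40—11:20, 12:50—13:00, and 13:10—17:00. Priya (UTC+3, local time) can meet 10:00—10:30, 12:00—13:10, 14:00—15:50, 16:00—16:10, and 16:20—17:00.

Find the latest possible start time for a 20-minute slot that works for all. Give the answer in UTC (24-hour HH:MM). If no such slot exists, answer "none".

11:00

Farrukh → UTC: 11:00–11:20, 12:40–13:20, 14:50–15:00, 15:10–19:00.
Priya → UTC: 07:00–07:30, 09:00–10:10, 11:00–12:50, 13:00–13:10, 13:20–14:00.
Farrukh ∩ Priya: 11:00–11:20, 12:40–12:50, 13:00–13:10.
Windows ≥ 20 min: 11:00–11:20.
Latest start in the last window 11:00–11:20 is 11:20 − 20 min = 11:00.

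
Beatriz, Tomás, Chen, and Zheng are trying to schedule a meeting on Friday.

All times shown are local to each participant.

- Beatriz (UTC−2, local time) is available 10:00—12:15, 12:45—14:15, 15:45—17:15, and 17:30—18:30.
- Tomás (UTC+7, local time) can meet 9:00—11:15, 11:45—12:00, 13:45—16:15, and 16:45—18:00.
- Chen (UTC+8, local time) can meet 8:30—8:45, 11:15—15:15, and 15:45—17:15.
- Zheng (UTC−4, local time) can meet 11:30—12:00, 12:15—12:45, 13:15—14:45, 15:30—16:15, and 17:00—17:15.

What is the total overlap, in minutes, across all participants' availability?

0 minutes

Beatriz → UTC: 12:00–14:15, 14:45–16:15, 17:45–19:15, 19:30–20:30.
Tomás → UTC: 02:00–04:15, 04:45–05:00, 06:45–09:15, 09:45–11:00.
Chen → UTC: 00:30–00:45, 03:15–07:15, 07:45–09:15.
Zheng → UTC: 15:30–16:00, 16:15–16:45, 17:15–18:45, 19:30–20:15, 21:00–21:15.
Beatriz ∩ Tomás: (none).
Beatriz ∩ Tomás ∩ Chen: (none).
Beatriz ∩ Tomás ∩ Chen ∩ Zheng: (none).
Total common minutes: 0.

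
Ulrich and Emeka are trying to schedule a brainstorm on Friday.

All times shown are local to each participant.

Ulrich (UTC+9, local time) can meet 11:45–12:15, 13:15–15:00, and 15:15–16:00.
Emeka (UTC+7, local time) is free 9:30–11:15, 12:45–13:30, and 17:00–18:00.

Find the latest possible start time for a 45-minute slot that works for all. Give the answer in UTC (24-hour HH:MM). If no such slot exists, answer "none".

none

Ulrich → UTC: 02:45–03:15, 04:15–06:00, 06:15–07:00.
Emeka → UTC: 02:30–04:15, 05:45–06:30, 10:00–11:00.
Ulrich ∩ Emeka: 02:45–03:15, 05:45–06:00, 06:15–06:30.
Windows ≥ 45 min: (none).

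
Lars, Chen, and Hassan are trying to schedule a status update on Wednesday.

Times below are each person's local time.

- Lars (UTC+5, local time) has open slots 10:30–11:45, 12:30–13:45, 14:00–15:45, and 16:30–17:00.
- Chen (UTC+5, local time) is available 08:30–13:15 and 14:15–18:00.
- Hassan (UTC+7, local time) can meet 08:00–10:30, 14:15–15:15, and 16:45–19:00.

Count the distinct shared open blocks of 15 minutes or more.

Lars → UTC: 05:30–06:45, 07:30–08:45, 09:00–10:45, 11:30–12:00.
Chen → UTC: 03:30–08:15, 09:15–13:00.
Hassan → UTC: 01:00–03:30, 07:15–08:15, 09:45–12:00.
Lars ∩ Chen: 05:30–06:45, 07:30–08:15, 09:15–10:45, 11:30–12:00.
Lars ∩ Chen ∩ Hassan: 07:30–08:15, 09:45–10:45, 11:30–12:00.
Windows ≥ 15 min: 07:30–08:15, 09:45–10:45, 11:30–12:00.
That's 3 windows.

3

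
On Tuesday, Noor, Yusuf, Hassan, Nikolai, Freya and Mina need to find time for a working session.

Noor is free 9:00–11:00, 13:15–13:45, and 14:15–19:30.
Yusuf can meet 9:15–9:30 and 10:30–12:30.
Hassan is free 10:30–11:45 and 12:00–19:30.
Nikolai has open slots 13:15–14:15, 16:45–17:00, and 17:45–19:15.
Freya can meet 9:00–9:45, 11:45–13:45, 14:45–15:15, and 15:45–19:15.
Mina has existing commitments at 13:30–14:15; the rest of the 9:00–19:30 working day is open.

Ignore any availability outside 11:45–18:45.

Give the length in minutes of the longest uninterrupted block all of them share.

0 minutes

Mina free within 09:00–19:30: 09:00–13:30, 14:15–19:30.
Noor ∩ Yusuf: 09:15–09:30, 10:30–11:00.
Noor ∩ Yusuf ∩ Hassan: 10:30–11:00.
Noor ∩ Yusuf ∩ Hassan ∩ Nikolai: (none).
Noor ∩ Yusuf ∩ Hassan ∩ Nikolai ∩ Freya: (none).
Noor ∩ Yusuf ∩ Hassan ∩ Nikolai ∩ Freya ∩ Mina: (none).
Restricted to 11:45–18:45: (none).
No common window.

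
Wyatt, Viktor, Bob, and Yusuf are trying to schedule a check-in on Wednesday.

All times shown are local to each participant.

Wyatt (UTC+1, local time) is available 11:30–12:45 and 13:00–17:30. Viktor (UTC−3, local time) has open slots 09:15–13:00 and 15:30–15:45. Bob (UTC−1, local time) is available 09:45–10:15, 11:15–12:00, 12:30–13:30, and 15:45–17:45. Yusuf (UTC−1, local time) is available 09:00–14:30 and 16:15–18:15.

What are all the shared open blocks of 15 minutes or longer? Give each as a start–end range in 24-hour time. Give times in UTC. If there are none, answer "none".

Wyatt → UTC: 10:30–11:45, 12:00–16:30.
Viktor → UTC: 12:15–16:00, 18:30–18:45.
Bob → UTC: 10:45–11:15, 12:15–13:00, 13:30–14:30, 16:45–18:45.
Yusuf → UTC: 10:00–15:30, 17:15–19:15.
Wyatt ∩ Viktor: 12:15–16:00.
Wyatt ∩ Viktor ∩ Bob: 12:15–13:00, 13:30–14:30.
Wyatt ∩ Viktor ∩ Bob ∩ Yusuf: 12:15–13:00, 13:30–14:30.
Windows ≥ 15 min: 12:15–13:00, 13:30–14:30.

12:15–13:00, 13:30–14:30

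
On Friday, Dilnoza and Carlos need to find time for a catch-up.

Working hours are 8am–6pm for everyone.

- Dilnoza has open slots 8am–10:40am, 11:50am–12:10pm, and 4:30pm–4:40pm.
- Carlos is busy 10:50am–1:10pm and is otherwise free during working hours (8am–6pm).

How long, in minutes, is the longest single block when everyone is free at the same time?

Carlos free within 08:00–18:00: 08:00–10:50, 13:10–18:00.
Dilnoza ∩ Carlos: 08:00–10:40, 16:30–16:40.
Common window lengths: 160, 10 min; longest is 160.

160 minutes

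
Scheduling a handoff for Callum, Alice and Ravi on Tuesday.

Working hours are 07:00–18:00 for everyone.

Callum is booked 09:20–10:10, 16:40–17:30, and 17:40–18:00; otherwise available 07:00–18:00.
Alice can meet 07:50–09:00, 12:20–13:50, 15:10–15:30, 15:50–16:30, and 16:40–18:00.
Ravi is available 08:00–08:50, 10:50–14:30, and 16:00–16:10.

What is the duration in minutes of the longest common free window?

90 minutes

Callum free within 07:00–18:00: 07:00–09:20, 10:10–16:40, 17:30–17:40.
Callum ∩ Alice: 07:50–09:00, 12:20–13:50, 15:10–15:30, 15:50–16:30, 17:30–17:40.
Callum ∩ Alice ∩ Ravi: 08:00–08:50, 12:20–13:50, 16:00–16:10.
Common window lengths: 50, 90, 10 min; longest is 90.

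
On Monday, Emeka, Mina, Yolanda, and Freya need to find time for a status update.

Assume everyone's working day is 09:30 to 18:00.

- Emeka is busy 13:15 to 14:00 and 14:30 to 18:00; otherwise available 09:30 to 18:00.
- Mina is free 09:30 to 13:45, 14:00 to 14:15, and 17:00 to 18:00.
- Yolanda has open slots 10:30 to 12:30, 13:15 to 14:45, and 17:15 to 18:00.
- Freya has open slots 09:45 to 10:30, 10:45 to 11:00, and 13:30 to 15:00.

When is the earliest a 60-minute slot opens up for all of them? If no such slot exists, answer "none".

Emeka free within 09:30–18:00: 09:30–13:15, 14:00–14:30.
Emeka ∩ Mina: 09:30–13:15, 14:00–14:15.
Emeka ∩ Mina ∩ Yolanda: 10:30–12:30, 14:00–14:15.
Emeka ∩ Mina ∩ Yolanda ∩ Freya: 10:45–11:00, 14:00–14:15.
Windows ≥ 60 min: (none).

none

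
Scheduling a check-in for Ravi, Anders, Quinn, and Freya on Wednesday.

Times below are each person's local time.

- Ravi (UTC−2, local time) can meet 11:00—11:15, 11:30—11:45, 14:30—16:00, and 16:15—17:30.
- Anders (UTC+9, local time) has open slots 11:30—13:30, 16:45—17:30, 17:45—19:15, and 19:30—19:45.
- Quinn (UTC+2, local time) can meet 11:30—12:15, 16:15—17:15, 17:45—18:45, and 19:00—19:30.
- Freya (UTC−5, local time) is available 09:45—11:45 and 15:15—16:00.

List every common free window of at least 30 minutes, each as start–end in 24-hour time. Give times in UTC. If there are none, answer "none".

none

Ravi → UTC: 13:00–13:15, 13:30–13:45, 16:30–18:00, 18:15–19:30.
Anders → UTC: 02:30–04:30, 07:45–08:30, 08:45–10:15, 10:30–10:45.
Quinn → UTC: 09:30–10:15, 14:15–15:15, 15:45–16:45, 17:00–17:30.
Freya → UTC: 14:45–16:45, 20:15–21:00.
Ravi ∩ Anders: (none).
Ravi ∩ Anders ∩ Quinn: (none).
Ravi ∩ Anders ∩ Quinn ∩ Freya: (none).
Windows ≥ 30 min: (none).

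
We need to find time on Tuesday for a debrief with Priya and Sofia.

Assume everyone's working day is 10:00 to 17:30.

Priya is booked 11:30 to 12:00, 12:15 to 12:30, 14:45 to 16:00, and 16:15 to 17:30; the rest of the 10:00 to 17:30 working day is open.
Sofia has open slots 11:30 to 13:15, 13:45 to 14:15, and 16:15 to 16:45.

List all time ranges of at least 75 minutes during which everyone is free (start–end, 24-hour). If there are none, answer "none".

none

Priya free within 10:00–17:30: 10:00–11:30, 12:00–12:15, 12:30–14:45, 16:00–16:15.
Priya ∩ Sofia: 12:00–12:15, 12:30–13:15, 13:45–14:15.
Windows ≥ 75 min: (none).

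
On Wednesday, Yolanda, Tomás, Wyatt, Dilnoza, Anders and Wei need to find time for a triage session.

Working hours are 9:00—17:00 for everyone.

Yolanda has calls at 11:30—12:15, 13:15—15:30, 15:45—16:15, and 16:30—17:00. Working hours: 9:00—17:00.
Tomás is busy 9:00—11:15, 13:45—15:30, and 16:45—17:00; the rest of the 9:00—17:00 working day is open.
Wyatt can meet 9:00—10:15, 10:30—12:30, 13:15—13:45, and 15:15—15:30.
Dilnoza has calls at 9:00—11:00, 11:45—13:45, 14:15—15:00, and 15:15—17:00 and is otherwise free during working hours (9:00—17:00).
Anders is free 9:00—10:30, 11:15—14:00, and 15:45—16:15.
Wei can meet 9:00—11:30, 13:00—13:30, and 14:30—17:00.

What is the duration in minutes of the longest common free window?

Yolanda free within 09:00–17:00: 09:00–11:30, 12:15–13:15, 15:30–15:45, 16:15–16:30.
Tomás free within 09:00–17:00: 11:15–13:45, 15:30–16:45.
Dilnoza free within 09:00–17:00: 11:00–11:45, 13:45–14:15, 15:00–15:15.
Yolanda ∩ Tomás: 11:15–11:30, 12:15–13:15, 15:30–15:45, 16:15–16:30.
Yolanda ∩ Tomás ∩ Wyatt: 11:15–11:30, 12:15–12:30.
Yolanda ∩ Tomás ∩ Wyatt ∩ Dilnoza: 11:15–11:30.
Yolanda ∩ Tomás ∩ Wyatt ∩ Dilnoza ∩ Anders: 11:15–11:30.
Yolanda ∩ Tomás ∩ Wyatt ∩ Dilnoza ∩ Anders ∩ Wei: 11:15–11:30.
Single common window of 15 minutes.

15 minutes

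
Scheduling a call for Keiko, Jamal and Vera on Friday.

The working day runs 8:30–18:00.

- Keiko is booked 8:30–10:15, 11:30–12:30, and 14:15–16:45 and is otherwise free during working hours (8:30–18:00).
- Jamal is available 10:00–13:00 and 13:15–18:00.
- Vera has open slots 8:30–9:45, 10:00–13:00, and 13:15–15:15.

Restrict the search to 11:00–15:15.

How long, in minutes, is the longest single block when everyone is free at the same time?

60 minutes

Keiko free within 08:30–18:00: 10:15–11:30, 12:30–14:15, 16:45–18:00.
Keiko ∩ Jamal: 10:15–11:30, 12:30–13:00, 13:15–14:15, 16:45–18:00.
Keiko ∩ Jamal ∩ Vera: 10:15–11:30, 12:30–13:00, 13:15–14:15.
Restricted to 11:00–15:15: 11:00–11:30, 12:30–13:00, 13:15–14:15.
Common window lengths: 30, 30, 60 min; longest is 60.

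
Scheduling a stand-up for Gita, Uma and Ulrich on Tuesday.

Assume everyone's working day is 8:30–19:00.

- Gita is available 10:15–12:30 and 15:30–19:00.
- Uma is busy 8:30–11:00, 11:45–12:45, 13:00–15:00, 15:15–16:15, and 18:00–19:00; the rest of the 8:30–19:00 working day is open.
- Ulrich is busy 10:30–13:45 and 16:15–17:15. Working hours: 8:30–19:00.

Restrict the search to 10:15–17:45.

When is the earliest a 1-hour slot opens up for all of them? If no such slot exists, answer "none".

none

Uma free within 08:30–19:00: 11:00–11:45, 12:45–13:00, 15:00–15:15, 16:15–18:00.
Ulrich free within 08:30–19:00: 08:30–10:30, 13:45–16:15, 17:15–19:00.
Gita ∩ Uma: 11:00–11:45, 16:15–18:00.
Gita ∩ Uma ∩ Ulrich: 17:15–18:00.
Restricted to 10:15–17:45: 17:15–17:45.
Windows ≥ 60 min: (none).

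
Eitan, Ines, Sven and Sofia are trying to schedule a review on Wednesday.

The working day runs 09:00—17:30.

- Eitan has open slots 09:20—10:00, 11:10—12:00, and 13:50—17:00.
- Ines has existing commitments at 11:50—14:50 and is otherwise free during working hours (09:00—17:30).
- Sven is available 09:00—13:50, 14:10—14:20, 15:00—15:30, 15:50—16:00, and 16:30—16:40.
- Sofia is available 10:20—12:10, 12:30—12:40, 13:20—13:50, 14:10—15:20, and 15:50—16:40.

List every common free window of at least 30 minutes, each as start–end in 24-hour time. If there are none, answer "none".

11:10–11:50

Ines free within 09:00–17:30: 09:00–11:50, 14:50–17:30.
Eitan ∩ Ines: 09:20–10:00, 11:10–11:50, 14:50–17:00.
Eitan ∩ Ines ∩ Sven: 09:20–10:00, 11:10–11:50, 15:00–15:30, 15:50–16:00, 16:30–16:40.
Eitan ∩ Ines ∩ Sven ∩ Sofia: 11:10–11:50, 15:00–15:20, 15:50–16:00, 16:30–16:40.
Windows ≥ 30 min: 11:10–11:50.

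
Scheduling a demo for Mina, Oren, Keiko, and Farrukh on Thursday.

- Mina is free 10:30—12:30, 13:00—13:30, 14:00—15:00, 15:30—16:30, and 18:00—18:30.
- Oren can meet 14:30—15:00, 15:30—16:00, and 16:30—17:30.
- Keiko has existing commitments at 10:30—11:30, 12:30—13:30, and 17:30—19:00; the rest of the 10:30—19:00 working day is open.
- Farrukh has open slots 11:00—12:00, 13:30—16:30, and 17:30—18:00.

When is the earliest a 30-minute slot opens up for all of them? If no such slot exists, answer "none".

Keiko free within 10:30–19:00: 11:30–12:30, 13:30–17:30.
Mina ∩ Oren: 14:30–15:00, 15:30–16:00.
Mina ∩ Oren ∩ Keiko: 14:30–15:00, 15:30–16:00.
Mina ∩ Oren ∩ Keiko ∩ Farrukh: 14:30–15:00, 15:30–16:00.
Windows ≥ 30 min: 14:30–15:00, 15:30–16:00.
Earliest such window starts at 14:30.

14:30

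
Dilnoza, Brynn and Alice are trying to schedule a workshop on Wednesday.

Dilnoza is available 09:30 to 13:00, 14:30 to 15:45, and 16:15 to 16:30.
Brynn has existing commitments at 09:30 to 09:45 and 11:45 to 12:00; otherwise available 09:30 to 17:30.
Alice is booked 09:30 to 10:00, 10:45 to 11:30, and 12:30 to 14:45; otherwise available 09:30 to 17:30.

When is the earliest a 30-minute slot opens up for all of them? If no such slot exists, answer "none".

Brynn free within 09:30–17:30: 09:45–11:45, 12:00–17:30.
Alice free within 09:30–17:30: 10:00–10:45, 11:30–12:30, 14:45–17:30.
Dilnoza ∩ Brynn: 09:45–11:45, 12:00–13:00, 14:30–15:45, 16:15–16:30.
Dilnoza ∩ Brynn ∩ Alice: 10:00–10:45, 11:30–11:45, 12:00–12:30, 14:45–15:45, 16:15–16:30.
Windows ≥ 30 min: 10:00–10:45, 12:00–12:30, 14:45–15:45.
Earliest such window starts at 10:00.

10:00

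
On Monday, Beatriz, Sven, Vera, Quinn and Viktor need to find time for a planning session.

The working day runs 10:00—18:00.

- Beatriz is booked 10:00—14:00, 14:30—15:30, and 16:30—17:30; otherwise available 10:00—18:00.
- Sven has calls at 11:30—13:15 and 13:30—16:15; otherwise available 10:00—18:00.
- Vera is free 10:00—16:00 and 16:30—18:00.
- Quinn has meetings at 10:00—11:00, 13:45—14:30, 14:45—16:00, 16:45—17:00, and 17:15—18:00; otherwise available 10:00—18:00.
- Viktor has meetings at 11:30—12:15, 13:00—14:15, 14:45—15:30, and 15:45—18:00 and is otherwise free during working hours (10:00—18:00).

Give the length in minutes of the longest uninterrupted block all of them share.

0 minutes

Beatriz free within 10:00–18:00: 14:00–14:30, 15:30–16:30, 17:30–18:00.
Sven free within 10:00–18:00: 10:00–11:30, 13:15–13:30, 16:15–18:00.
Quinn free within 10:00–18:00: 11:00–13:45, 14:30–14:45, 16:00–16:45, 17:00–17:15.
Viktor free within 10:00–18:00: 10:00–11:30, 12:15–13:00, 14:15–14:45, 15:30–15:45.
Beatriz ∩ Sven: 16:15–16:30, 17:30–18:00.
Beatriz ∩ Sven ∩ Vera: 17:30–18:00.
Beatriz ∩ Sven ∩ Vera ∩ Quinn: (none).
Beatriz ∩ Sven ∩ Vera ∩ Quinn ∩ Viktor: (none).
No common window.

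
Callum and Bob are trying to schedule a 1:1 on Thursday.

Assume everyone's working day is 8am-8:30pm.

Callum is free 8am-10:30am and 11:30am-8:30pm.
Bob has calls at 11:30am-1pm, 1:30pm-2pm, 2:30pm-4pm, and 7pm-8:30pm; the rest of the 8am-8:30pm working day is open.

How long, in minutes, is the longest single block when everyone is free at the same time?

Bob free within 08:00–20:30: 08:00–11:30, 13:00–13:30, 14:00–14:30, 16:00–19:00.
Callum ∩ Bob: 08:00–10:30, 13:00–13:30, 14:00–14:30, 16:00–19:00.
Common window lengths: 150, 30, 30, 180 min; longest is 180.

180 minutes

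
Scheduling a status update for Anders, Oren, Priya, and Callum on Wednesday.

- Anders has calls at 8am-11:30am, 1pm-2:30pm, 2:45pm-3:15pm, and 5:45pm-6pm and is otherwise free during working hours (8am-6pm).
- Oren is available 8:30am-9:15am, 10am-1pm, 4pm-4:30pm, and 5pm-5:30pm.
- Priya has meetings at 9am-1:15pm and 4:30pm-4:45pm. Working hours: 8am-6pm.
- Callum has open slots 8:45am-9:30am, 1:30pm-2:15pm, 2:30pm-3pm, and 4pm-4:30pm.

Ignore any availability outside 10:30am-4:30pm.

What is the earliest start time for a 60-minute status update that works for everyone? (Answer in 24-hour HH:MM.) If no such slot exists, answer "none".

Anders free within 08:00–18:00: 11:30–13:00, 14:30–14:45, 15:15–17:45.
Priya free within 08:00–18:00: 08:00–09:00, 13:15–16:30, 16:45–18:00.
Anders ∩ Oren: 11:30–13:00, 16:00–16:30, 17:00–17:30.
Anders ∩ Oren ∩ Priya: 16:00–16:30, 17:00–17:30.
Anders ∩ Oren ∩ Priya ∩ Callum: 16:00–16:30.
Restricted to 10:30–16:30: 16:00–16:30.
Windows ≥ 60 min: (none).

none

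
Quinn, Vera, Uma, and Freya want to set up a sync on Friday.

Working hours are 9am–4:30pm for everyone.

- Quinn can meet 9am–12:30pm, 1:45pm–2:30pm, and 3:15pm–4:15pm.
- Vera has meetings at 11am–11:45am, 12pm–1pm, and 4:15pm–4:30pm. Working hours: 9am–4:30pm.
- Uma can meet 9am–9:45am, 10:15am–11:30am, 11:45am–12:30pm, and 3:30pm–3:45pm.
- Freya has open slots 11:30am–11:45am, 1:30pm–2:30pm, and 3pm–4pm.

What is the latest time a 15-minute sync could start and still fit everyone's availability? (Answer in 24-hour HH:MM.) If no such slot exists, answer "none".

15:30

Vera free within 09:00–16:30: 09:00–11:00, 11:45–12:00, 13:00–16:15.
Quinn ∩ Vera: 09:00–11:00, 11:45–12:00, 13:45–14:30, 15:15–16:15.
Quinn ∩ Vera ∩ Uma: 09:00–09:45, 10:15–11:00, 11:45–12:00, 15:30–15:45.
Quinn ∩ Vera ∩ Uma ∩ Freya: 15:30–15:45.
Windows ≥ 15 min: 15:30–15:45.
Latest start in the last window 15:30–15:45 is 15:45 − 15 min = 15:30.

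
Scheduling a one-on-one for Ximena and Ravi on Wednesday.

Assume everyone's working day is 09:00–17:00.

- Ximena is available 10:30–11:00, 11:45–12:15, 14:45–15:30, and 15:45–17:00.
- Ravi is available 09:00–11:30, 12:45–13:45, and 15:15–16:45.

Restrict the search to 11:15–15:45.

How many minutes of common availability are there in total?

Ximena ∩ Ravi: 10:30–11:00, 15:15–15:30, 15:45–16:45.
Restricted to 11:15–15:45: 15:15–15:30.
Total common minutes: 15.

15 minutes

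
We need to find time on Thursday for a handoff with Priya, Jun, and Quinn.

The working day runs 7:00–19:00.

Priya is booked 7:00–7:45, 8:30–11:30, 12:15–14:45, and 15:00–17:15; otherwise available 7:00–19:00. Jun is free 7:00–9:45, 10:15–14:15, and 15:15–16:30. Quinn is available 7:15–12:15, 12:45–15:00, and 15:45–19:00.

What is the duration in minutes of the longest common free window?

45 minutes

Priya free within 07:00–19:00: 07:45–08:30, 11:30–12:15, 14:45–15:00, 17:15–19:00.
Priya ∩ Jun: 07:45–08:30, 11:30–12:15.
Priya ∩ Jun ∩ Quinn: 07:45–08:30, 11:30–12:15.
Common window lengths: 45, 45 min; longest is 45.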